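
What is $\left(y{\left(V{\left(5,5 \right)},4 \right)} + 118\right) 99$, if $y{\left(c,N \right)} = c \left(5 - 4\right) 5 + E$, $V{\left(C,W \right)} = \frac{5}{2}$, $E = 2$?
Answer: $\frac{26235}{2} \approx 13118.0$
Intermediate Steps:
$V{\left(C,W \right)} = \frac{5}{2}$ ($V{\left(C,W \right)} = 5 \cdot \frac{1}{2} = \frac{5}{2}$)
$y{\left(c,N \right)} = 2 + 5 c$ ($y{\left(c,N \right)} = c \left(5 - 4\right) 5 + 2 = c 1 \cdot 5 + 2 = c 5 + 2 = 5 c + 2 = 2 + 5 c$)
$\left(y{\left(V{\left(5,5 \right)},4 \right)} + 118\right) 99 = \left(\left(2 + 5 \cdot \frac{5}{2}\right) + 118\right) 99 = \left(\left(2 + \frac{25}{2}\right) + 118\right) 99 = \left(\frac{29}{2} + 118\right) 99 = \frac{265}{2} \cdot 99 = \frac{26235}{2}$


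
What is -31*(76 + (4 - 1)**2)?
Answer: -2635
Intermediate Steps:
-31*(76 + (4 - 1)**2) = -31*(76 + 3**2) = -31*(76 + 9) = -31*85 = -2635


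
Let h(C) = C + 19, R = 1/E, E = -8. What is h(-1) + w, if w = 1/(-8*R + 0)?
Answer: 19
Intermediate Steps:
R = -1/8 (R = 1/(-8) = -1/8 ≈ -0.12500)
h(C) = 19 + C
w = 1 (w = 1/(-8*(-1/8) + 0) = 1/(1 + 0) = 1/1 = 1)
h(-1) + w = (19 - 1) + 1 = 18 + 1 = 19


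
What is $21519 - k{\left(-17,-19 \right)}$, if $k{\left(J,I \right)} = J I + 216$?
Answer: $20980$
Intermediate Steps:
$k{\left(J,I \right)} = 216 + I J$ ($k{\left(J,I \right)} = I J + 216 = 216 + I J$)
$21519 - k{\left(-17,-19 \right)} = 21519 - \left(216 - -323\right) = 21519 - \left(216 + 323\right) = 21519 - 539 = 20980$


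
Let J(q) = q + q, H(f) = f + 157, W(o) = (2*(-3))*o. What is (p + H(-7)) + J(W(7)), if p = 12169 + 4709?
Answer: 16944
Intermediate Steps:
W(o) = -6*o
H(f) = 157 + f
p = 16878
J(q) = 2*q
(p + H(-7)) + J(W(7)) = (16878 + (157 - 7)) + 2*(-6*7) = (16878 + 150) + 2*(-42) = 17028 - 84 = 16944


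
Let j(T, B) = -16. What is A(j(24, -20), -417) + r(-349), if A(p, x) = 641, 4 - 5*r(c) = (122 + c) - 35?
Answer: 3471/5 ≈ 694.20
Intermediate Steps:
r(c) = -83/5 - c/5 (r(c) = ⅘ - ((122 + c) - 35)/5 = ⅘ - (87 + c)/5 = ⅘ + (-87/5 - c/5) = -83/5 - c/5)
A(j(24, -20), -417) + r(-349) = 641 + (-83/5 - ⅕*(-349)) = 641 + (-83/5 + 349/5) = 641 + 266/5 = 3471/5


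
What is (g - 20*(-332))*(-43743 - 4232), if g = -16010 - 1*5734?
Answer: 724614400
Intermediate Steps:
g = -21744 (g = -16010 - 5734 = -21744)
(g - 20*(-332))*(-43743 - 4232) = (-21744 - 20*(-332))*(-43743 - 4232) = (-21744 + 6640)*(-47975) = -15104*(-47975) = 724614400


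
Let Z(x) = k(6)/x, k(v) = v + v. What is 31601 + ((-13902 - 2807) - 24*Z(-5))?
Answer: 74748/5 ≈ 14950.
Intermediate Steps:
k(v) = 2*v
Z(x) = 12/x (Z(x) = (2*6)/x = 12/x)
31601 + ((-13902 - 2807) - 24*Z(-5)) = 31601 + ((-13902 - 2807) - 288/(-5)) = 31601 + (-16709 - 288*(-1)/5) = 31601 + (-16709 - 24*(-12/5)) = 31601 + (-16709 + 288/5) = 31601 - 83257/5 = 74748/5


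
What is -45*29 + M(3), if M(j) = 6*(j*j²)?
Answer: -1143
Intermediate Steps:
M(j) = 6*j³
-45*29 + M(3) = -45*29 + 6*3³ = -1305 + 6*27 = -1305 + 162 = -1143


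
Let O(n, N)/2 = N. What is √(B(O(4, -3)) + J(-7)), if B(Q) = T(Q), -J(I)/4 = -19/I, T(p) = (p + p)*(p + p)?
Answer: 2*√1631/7 ≈ 11.539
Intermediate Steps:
T(p) = 4*p² (T(p) = (2*p)*(2*p) = 4*p²)
O(n, N) = 2*N
J(I) = 76/I (J(I) = -(-76)/I = 76/I)
B(Q) = 4*Q²
√(B(O(4, -3)) + J(-7)) = √(4*(2*(-3))² + 76/(-7)) = √(4*(-6)² + 76*(-⅐)) = √(4*36 - 76/7) = √(144 - 76/7) = √(932/7) = 2*√1631/7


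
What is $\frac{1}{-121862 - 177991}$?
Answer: $- \frac{1}{299853} \approx -3.335 \cdot 10^{-6}$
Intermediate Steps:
$\frac{1}{-121862 - 177991} = \frac{1}{-299853} = - \frac{1}{299853}$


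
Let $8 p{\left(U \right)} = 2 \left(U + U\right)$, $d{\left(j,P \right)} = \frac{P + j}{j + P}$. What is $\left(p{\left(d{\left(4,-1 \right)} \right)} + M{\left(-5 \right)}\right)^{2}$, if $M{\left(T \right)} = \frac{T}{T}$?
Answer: $\frac{9}{4} \approx 2.25$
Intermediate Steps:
$M{\left(T \right)} = 1$
$d{\left(j,P \right)} = 1$ ($d{\left(j,P \right)} = \frac{P + j}{P + j} = 1$)
$p{\left(U \right)} = \frac{U}{2}$ ($p{\left(U \right)} = \frac{2 \left(U + U\right)}{8} = \frac{2 \cdot 2 U}{8} = \frac{4 U}{8} = \frac{U}{2}$)
$\left(p{\left(d{\left(4,-1 \right)} \right)} + M{\left(-5 \right)}\right)^{2} = \left(\frac{1}{2} \cdot 1 + 1\right)^{2} = \left(\frac{1}{2} + 1\right)^{2} = \left(\frac{3}{2}\right)^{2} = \frac{9}{4}$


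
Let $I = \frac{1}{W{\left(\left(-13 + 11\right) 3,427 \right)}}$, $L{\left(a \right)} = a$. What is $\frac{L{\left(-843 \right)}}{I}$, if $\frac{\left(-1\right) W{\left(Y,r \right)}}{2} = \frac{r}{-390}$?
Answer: $- \frac{119987}{65} \approx -1846.0$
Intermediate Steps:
$W{\left(Y,r \right)} = \frac{r}{195}$ ($W{\left(Y,r \right)} = - 2 \frac{r}{-390} = - 2 r \left(- \frac{1}{390}\right) = - 2 \left(- \frac{r}{390}\right) = \frac{r}{195}$)
$I = \frac{195}{427}$ ($I = \frac{1}{\frac{1}{195} \cdot 427} = \frac{1}{\frac{427}{195}} = \frac{195}{427} \approx 0.45667$)
$\frac{L{\left(-843 \right)}}{I} = - \frac{843}{\frac{195}{427}} = \left(-843\right) \frac{427}{195} = - \frac{119987}{65}$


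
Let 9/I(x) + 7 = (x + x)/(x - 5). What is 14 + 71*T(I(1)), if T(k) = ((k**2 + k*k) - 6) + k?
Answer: -7318/25 ≈ -292.72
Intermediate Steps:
I(x) = 9/(-7 + 2*x/(-5 + x)) (I(x) = 9/(-7 + (x + x)/(x - 5)) = 9/(-7 + (2*x)/(-5 + x)) = 9/(-7 + 2*x/(-5 + x)))
T(k) = -6 + k + 2*k**2 (T(k) = ((k**2 + k**2) - 6) + k = (2*k**2 - 6) + k = (-6 + 2*k**2) + k = -6 + k + 2*k**2)
14 + 71*T(I(1)) = 14 + 71*(-6 + 9*(5 - 1*1)/(5*(-7 + 1)) + 2*(9*(5 - 1*1)/(5*(-7 + 1)))**2) = 14 + 71*(-6 + (9/5)*(5 - 1)/(-6) + 2*((9/5)*(5 - 1)/(-6))**2) = 14 + 71*(-6 + (9/5)*(-1/6)*4 + 2*((9/5)*(-1/6)*4)**2) = 14 + 71*(-6 - 6/5 + 2*(-6/5)**2) = 14 + 71*(-6 - 6/5 + 2*(36/25)) = 14 + 71*(-6 - 6/5 + 72/25) = 14 + 71*(-108/25) = 14 - 7668/25 = -7318/25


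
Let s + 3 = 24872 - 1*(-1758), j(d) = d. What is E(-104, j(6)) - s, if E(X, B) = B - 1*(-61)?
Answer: -26560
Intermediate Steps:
E(X, B) = 61 + B (E(X, B) = B + 61 = 61 + B)
s = 26627 (s = -3 + (24872 - 1*(-1758)) = -3 + (24872 + 1758) = -3 + 26630 = 26627)
E(-104, j(6)) - s = (61 + 6) - 1*26627 = 67 - 26627 = -26560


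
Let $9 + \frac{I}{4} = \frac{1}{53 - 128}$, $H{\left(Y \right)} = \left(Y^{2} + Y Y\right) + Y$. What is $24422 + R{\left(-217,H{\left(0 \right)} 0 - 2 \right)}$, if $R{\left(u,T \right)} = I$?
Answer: $\frac{1828946}{75} \approx 24386.0$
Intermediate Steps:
$H{\left(Y \right)} = Y + 2 Y^{2}$ ($H{\left(Y \right)} = \left(Y^{2} + Y^{2}\right) + Y = 2 Y^{2} + Y = Y + 2 Y^{2}$)
$I = - \frac{2704}{75}$ ($I = -36 + \frac{4}{53 - 128} = -36 + \frac{4}{-75} = -36 + 4 \left(- \frac{1}{75}\right) = -36 - \frac{4}{75} = - \frac{2704}{75} \approx -36.053$)
$R{\left(u,T \right)} = - \frac{2704}{75}$
$24422 + R{\left(-217,H{\left(0 \right)} 0 - 2 \right)} = 24422 - \frac{2704}{75} = \frac{1828946}{75}$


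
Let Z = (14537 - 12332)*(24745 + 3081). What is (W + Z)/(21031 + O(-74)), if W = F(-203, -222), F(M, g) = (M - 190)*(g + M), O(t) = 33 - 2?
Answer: 61523355/21062 ≈ 2921.1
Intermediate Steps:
O(t) = 31
F(M, g) = (-190 + M)*(M + g)
Z = 61356330 (Z = 2205*27826 = 61356330)
W = 167025 (W = (-203)² - 190*(-203) - 190*(-222) - 203*(-222) = 41209 + 38570 + 42180 + 45066 = 167025)
(W + Z)/(21031 + O(-74)) = (167025 + 61356330)/(21031 + 31) = 61523355/21062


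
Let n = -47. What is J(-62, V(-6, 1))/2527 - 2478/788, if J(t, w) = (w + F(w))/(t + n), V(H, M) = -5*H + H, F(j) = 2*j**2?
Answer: -48819603/15503506 ≈ -3.1489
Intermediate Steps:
V(H, M) = -4*H
J(t, w) = (w + 2*w**2)/(-47 + t) (J(t, w) = (w + 2*w**2)/(t - 47) = (w + 2*w**2)/(-47 + t))
J(-62, V(-6, 1))/2527 - 2478/788 = ((-4*(-6))*(1 + 2*(-4*(-6)))/(-47 - 62))/2527 - 2478/788 = (24*(1 + 2*24)/(-109))*(1/2527) - 2478*1/788 = (24*(-1/109)*(1 + 48))*(1/2527) - 1239/394 = (24*(-1/109)*49)*(1/2527) - 1239/394 = -1176/109*1/2527 - 1239/394 = -168/39349 - 1239/394 = -48819603/15503506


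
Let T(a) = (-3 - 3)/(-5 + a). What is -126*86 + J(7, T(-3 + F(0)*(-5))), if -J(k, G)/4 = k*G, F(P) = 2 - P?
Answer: -32536/3 ≈ -10845.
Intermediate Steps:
T(a) = -6/(-5 + a)
J(k, G) = -4*G*k (J(k, G) = -4*k*G = -4*G*k)
-126*86 + J(7, T(-3 + F(0)*(-5))) = -126*86 - 4*(-6/(-5 + (-3 + (2 - 1*0)*(-5))))*7 = -10836 - 4*(-6/(-5 + (-3 + (2 + 0)*(-5))))*7 = -10836 - 4*(-6/(-5 + (-3 + 2*(-5))))*7 = -10836 - 4*(-6/(-5 + (-3 - 10)))*7 = -10836 - 4*(-6/(-5 - 13))*7 = -10836 - 4*(-6/(-18))*7 = -10836 - 4*(-6*(-1/18))*7 = -10836 - 4*⅓*7 = -10836 - 28/3 = -32536/3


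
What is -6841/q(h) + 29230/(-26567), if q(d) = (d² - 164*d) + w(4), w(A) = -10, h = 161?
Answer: 167334457/13097531 ≈ 12.776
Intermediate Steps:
q(d) = -10 + d² - 164*d (q(d) = (d² - 164*d) - 10 = -10 + d² - 164*d)
-6841/q(h) + 29230/(-26567) = -6841/(-10 + 161² - 164*161) + 29230/(-26567) = -6841/(-10 + 25921 - 26404) + 29230*(-1/26567) = -6841/(-493) - 29230/26567 = -6841*(-1/493) - 29230/26567 = 6841/493 - 29230/26567 = 167334457/13097531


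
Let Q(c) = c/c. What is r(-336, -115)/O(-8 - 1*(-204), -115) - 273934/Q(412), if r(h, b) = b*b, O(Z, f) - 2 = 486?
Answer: -133666567/488 ≈ -2.7391e+5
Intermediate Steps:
O(Z, f) = 488 (O(Z, f) = 2 + 486 = 488)
Q(c) = 1
r(h, b) = b²
r(-336, -115)/O(-8 - 1*(-204), -115) - 273934/Q(412) = (-115)²/488 - 273934/1 = 13225*(1/488) - 273934*1 = 13225/488 - 273934 = -133666567/488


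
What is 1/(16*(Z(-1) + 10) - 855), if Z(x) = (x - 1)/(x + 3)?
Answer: -1/711 ≈ -0.0014065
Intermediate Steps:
Z(x) = (-1 + x)/(3 + x)
1/(16*(Z(-1) + 10) - 855) = 1/(16*((-1 - 1)/(3 - 1) + 10) - 855) = 1/(16*(-2/2 + 10) - 855) = 1/(16*((1/2)*(-2) + 10) - 855) = 1/(16*(-1 + 10) - 855) = 1/(16*9 - 855) = 1/(144 - 855) = 1/(-711) = -1/711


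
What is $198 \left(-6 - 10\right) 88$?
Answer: $-278784$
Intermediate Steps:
$198 \left(-6 - 10\right) 88 = 198 \left(-16\right) 88 = \left(-3168\right) 88 = -278784$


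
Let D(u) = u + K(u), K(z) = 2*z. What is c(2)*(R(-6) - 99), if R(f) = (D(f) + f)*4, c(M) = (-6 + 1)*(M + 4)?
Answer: 5850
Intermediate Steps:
c(M) = -20 - 5*M (c(M) = -5*(4 + M) = -20 - 5*M)
D(u) = 3*u (D(u) = u + 2*u = 3*u)
R(f) = 16*f (R(f) = (3*f + f)*4 = (4*f)*4 = 16*f)
c(2)*(R(-6) - 99) = (-20 - 5*2)*(16*(-6) - 99) = (-20 - 10)*(-96 - 99) = -30*(-195) = 5850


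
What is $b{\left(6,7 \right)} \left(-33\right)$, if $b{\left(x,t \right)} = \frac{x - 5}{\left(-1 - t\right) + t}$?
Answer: $33$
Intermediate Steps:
$b{\left(x,t \right)} = 5 - x$ ($b{\left(x,t \right)} = \frac{-5 + x}{-1} = \left(-5 + x\right) \left(-1\right) = 5 - x$)
$b{\left(6,7 \right)} \left(-33\right) = \left(5 - 6\right) \left(-33\right) = \left(-1\right) \left(-33\right) = 33$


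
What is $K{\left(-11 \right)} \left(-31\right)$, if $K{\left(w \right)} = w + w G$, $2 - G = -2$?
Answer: $1705$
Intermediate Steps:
$G = 4$ ($G = 2 - -2 = 2 + 2 = 4$)
$K{\left(w \right)} = 5 w$ ($K{\left(w \right)} = w + w 4 = w + 4 w = 5 w$)
$K{\left(-11 \right)} \left(-31\right) = 5 \left(-11\right) \left(-31\right) = \left(-55\right) \left(-31\right) = 1705$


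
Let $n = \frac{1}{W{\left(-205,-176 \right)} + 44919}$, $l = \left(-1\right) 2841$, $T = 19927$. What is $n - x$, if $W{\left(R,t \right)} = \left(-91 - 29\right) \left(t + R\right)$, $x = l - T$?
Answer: $\frac{2063668753}{90639} \approx 22768.0$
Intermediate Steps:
$l = -2841$
$x = -22768$ ($x = -2841 - 19927 = -22768$)
$W{\left(R,t \right)} = - 120 R - 120 t$ ($W{\left(R,t \right)} = - 120 \left(R + t\right) = - 120 R - 120 t$)
$n = \frac{1}{90639}$ ($n = \frac{1}{\left(\left(-120\right) \left(-205\right) - -21120\right) + 44919} = \frac{1}{\left(24600 + 21120\right) + 44919} = \frac{1}{45720 + 44919} = \frac{1}{90639} \approx 1.1033 \cdot 10^{-5}$)
$n - x = \frac{1}{90639} - -22768 = \frac{1}{90639} + 22768 = \frac{2063668753}{90639}$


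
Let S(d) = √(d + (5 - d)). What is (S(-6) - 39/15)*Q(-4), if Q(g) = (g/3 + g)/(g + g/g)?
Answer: -208/45 + 16*√5/9 ≈ -0.64699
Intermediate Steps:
Q(g) = 4*g/(3*(1 + g)) (Q(g) = (g*(⅓) + g)/(g + 1) = (g/3 + g)/(1 + g) = (4*g/3)/(1 + g) = 4*g/(3*(1 + g)))
S(d) = √5
(S(-6) - 39/15)*Q(-4) = (√5 - 39/15)*((4/3)*(-4)/(1 - 4)) = (√5 - 39*1/15)*((4/3)*(-4)/(-3)) = (√5 - 13/5)*((4/3)*(-4)*(-⅓)) = (-13/5 + √5)*(16/9) = -208/45 + 16*√5/9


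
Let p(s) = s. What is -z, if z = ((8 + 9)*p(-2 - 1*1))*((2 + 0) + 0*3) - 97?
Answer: 199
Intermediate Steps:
z = -199 (z = ((8 + 9)*(-2 - 1*1))*((2 + 0) + 0*3) - 97 = (17*(-2 - 1))*(2 + 0) - 97 = (17*(-3))*2 - 97 = -51*2 - 97 = -102 - 97 = -199)
-z = -1*(-199) = 199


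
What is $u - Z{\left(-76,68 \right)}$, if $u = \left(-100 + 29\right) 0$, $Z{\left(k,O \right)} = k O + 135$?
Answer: $5033$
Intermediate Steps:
$Z{\left(k,O \right)} = 135 + O k$ ($Z{\left(k,O \right)} = O k + 135 = 135 + O k$)
$u = 0$ ($u = \left(-71\right) 0 = 0$)
$u - Z{\left(-76,68 \right)} = 0 - \left(135 + 68 \left(-76\right)\right) = 0 - \left(135 - 5168\right) = 0 - -5033 = 0 + 5033 = 5033$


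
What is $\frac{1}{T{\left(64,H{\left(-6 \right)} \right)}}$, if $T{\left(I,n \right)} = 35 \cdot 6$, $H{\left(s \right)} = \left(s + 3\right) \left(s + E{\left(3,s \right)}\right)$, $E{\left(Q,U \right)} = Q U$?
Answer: $\frac{1}{210} \approx 0.0047619$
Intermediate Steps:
$H{\left(s \right)} = 4 s \left(3 + s\right)$ ($H{\left(s \right)} = \left(s + 3\right) \left(s + 3 s\right) = \left(3 + s\right) 4 s = 4 s \left(3 + s\right)$)
$T{\left(I,n \right)} = 210$
$\frac{1}{T{\left(64,H{\left(-6 \right)} \right)}} = \frac{1}{210}$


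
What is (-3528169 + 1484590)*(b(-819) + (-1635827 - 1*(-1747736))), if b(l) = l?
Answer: -227021191110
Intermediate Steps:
(-3528169 + 1484590)*(b(-819) + (-1635827 - 1*(-1747736))) = (-3528169 + 1484590)*(-819 + (-1635827 - 1*(-1747736))) = -2043579*(-819 + (-1635827 + 1747736)) = -2043579*(-819 + 111909) = -2043579*111090 = -227021191110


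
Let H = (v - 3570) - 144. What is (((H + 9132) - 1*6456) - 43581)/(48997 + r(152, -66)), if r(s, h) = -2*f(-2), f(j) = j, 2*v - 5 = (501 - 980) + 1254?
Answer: -44229/49001 ≈ -0.90261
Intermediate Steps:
v = 390 (v = 5/2 + ((501 - 980) + 1254)/2 = 5/2 + (-479 + 1254)/2 = 5/2 + (½)*775 = 5/2 + 775/2 = 390)
H = -3324 (H = (390 - 3570) - 144 = -3180 - 144 = -3324)
r(s, h) = 4 (r(s, h) = -2*(-2) = 4)
(((H + 9132) - 1*6456) - 43581)/(48997 + r(152, -66)) = (((-3324 + 9132) - 1*6456) - 43581)/(48997 + 4) = ((5808 - 6456) - 43581)/49001 = (-648 - 43581)*(1/49001) = -44229*1/49001 = -44229/49001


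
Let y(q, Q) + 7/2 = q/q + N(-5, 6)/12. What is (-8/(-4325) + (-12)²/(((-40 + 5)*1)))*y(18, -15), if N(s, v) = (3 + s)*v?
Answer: 62252/4325 ≈ 14.394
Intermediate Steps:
N(s, v) = v*(3 + s)
y(q, Q) = -7/2 (y(q, Q) = -7/2 + (q/q + (6*(3 - 5))/12) = -7/2 + (1 + (6*(-2))*(1/12)) = -7/2 + (1 - 12*1/12) = -7/2 + (1 - 1) = -7/2 + 0 = -7/2)
(-8/(-4325) + (-12)²/(((-40 + 5)*1)))*y(18, -15) = (-8/(-4325) + (-12)²/(((-40 + 5)*1)))*(-7/2) = (-8*(-1/4325) + 144/((-35*1)))*(-7/2) = (8/4325 + 144/(-35))*(-7/2) = (8/4325 + 144*(-1/35))*(-7/2) = (8/4325 - 144/35)*(-7/2) = -124504/30275*(-7/2) = 62252/4325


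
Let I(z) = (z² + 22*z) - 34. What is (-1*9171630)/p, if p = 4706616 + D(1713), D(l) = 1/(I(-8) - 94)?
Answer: -2201191200/1129587839 ≈ -1.9487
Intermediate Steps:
I(z) = -34 + z² + 22*z
D(l) = -1/240 (D(l) = 1/((-34 + (-8)² + 22*(-8)) - 94) = 1/((-34 + 64 - 176) - 94) = 1/(-146 - 94) = 1/(-240) = -1/240)
p = 1129587839/240 (p = 4706616 - 1/240 = 1129587839/240 ≈ 4.7066e+6)
(-1*9171630)/p = (-1*9171630)/(1129587839/240) = -9171630*240/1129587839 = -2201191200/1129587839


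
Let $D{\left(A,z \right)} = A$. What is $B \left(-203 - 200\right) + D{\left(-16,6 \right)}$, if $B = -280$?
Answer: $112824$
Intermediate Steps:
$B \left(-203 - 200\right) + D{\left(-16,6 \right)} = - 280 \left(-203 - 200\right) - 16 = \left(-280\right) \left(-403\right) - 16 = 112840 - 16 = 112824$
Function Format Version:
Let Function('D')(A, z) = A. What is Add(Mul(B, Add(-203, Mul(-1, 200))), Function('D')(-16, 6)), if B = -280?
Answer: 112824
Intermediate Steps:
Add(Mul(B, Add(-203, Mul(-1, 200))), Function('D')(-16, 6)) = Add(Mul(-280, Add(-203, Mul(-1, 200))), -16) = Add(Mul(-280, Add(-203, -200)), -16) = Add(Mul(-280, -403), -16) = Add(112840, -16) = 112824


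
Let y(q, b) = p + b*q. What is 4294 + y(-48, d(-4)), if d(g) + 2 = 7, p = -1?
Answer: 4053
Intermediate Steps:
d(g) = 5 (d(g) = -2 + 7 = 5)
y(q, b) = -1 + b*q
4294 + y(-48, d(-4)) = 4294 + (-1 + 5*(-48)) = 4294 + (-1 - 240) = 4294 - 241 = 4053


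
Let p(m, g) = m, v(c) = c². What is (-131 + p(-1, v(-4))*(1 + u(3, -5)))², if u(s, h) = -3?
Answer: 16641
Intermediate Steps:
(-131 + p(-1, v(-4))*(1 + u(3, -5)))² = (-131 - (1 - 3))² = (-131 - 1*(-2))² = (-131 + 2)² = (-129)² = 16641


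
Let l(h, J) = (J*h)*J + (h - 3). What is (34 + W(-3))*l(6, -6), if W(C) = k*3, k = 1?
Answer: 8103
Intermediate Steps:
l(h, J) = -3 + h + h*J² (l(h, J) = h*J² + (-3 + h) = -3 + h + h*J²)
W(C) = 3 (W(C) = 1*3 = 3)
(34 + W(-3))*l(6, -6) = (34 + 3)*(-3 + 6 + 6*(-6)²) = 37*(-3 + 6 + 6*36) = 37*(-3 + 6 + 216) = 37*219 = 8103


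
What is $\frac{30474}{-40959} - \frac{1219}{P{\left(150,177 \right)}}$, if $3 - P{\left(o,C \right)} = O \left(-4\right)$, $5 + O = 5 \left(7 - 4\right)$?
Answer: $- \frac{5693267}{195693} \approx -29.093$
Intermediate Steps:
$O = 10$ ($O = -5 + 5 \left(7 - 4\right) = -5 + 5 \cdot 3 = -5 + 15 = 10$)
$P{\left(o,C \right)} = 43$ ($P{\left(o,C \right)} = 3 - 10 \left(-4\right) = 3 - -40 = 3 + 40 = 43$)
$\frac{30474}{-40959} - \frac{1219}{P{\left(150,177 \right)}} = \frac{30474}{-40959} - \frac{1219}{43} = 30474 \left(- \frac{1}{40959}\right) - \frac{1219}{43} = - \frac{3386}{4551} - \frac{1219}{43} = - \frac{5693267}{195693}$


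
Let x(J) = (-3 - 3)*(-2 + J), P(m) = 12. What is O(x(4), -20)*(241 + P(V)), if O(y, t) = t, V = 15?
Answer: -5060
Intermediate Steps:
x(J) = 12 - 6*J (x(J) = -6*(-2 + J) = 12 - 6*J)
O(x(4), -20)*(241 + P(V)) = -20*(241 + 12) = -20*253 = -5060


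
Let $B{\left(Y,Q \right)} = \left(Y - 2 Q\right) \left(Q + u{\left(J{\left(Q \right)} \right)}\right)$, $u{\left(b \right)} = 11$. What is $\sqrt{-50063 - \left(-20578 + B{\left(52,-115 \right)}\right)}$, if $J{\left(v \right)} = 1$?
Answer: $i \sqrt{157} \approx 12.53 i$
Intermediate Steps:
$B{\left(Y,Q \right)} = \left(11 + Q\right) \left(Y - 2 Q\right)$ ($B{\left(Y,Q \right)} = \left(Y - 2 Q\right) \left(Q + 11\right) = \left(Y - 2 Q\right) \left(11 + Q\right) = \left(11 + Q\right) \left(Y - 2 Q\right)$)
$\sqrt{-50063 - \left(-20578 + B{\left(52,-115 \right)}\right)} = \sqrt{-50063 - \left(-20578 - 26450 - 5408 + 2530\right)} = \sqrt{-50063 + \left(20578 - \left(2530 - 26450 + 572 - 5980\right)\right)} = \sqrt{-50063 + \left(20578 - -29328\right)} = \sqrt{-50063 + \left(20578 + 29328\right)} = \sqrt{-50063 + 49906} = \sqrt{-157} = i \sqrt{157}$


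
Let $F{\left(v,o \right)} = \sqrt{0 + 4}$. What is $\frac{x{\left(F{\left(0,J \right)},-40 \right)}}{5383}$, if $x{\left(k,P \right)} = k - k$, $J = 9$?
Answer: $0$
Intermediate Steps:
$F{\left(v,o \right)} = 2$ ($F{\left(v,o \right)} = \sqrt{4} = 2$)
$x{\left(k,P \right)} = 0$
$\frac{x{\left(F{\left(0,J \right)},-40 \right)}}{5383} = \frac{0}{5383} = 0 \cdot \frac{1}{5383} = 0$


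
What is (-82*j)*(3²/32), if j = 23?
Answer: -8487/16 ≈ -530.44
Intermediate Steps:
(-82*j)*(3²/32) = (-82*23)*(3²/32) = -16974/32 = -1886*9/32 = -8487/16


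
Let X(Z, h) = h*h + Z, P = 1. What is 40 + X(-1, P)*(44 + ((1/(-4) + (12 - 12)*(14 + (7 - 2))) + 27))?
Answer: 40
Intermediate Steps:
X(Z, h) = Z + h**2 (X(Z, h) = h**2 + Z = Z + h**2)
40 + X(-1, P)*(44 + ((1/(-4) + (12 - 12)*(14 + (7 - 2))) + 27)) = 40 + (-1 + 1**2)*(44 + ((1/(-4) + (12 - 12)*(14 + (7 - 2))) + 27)) = 40 + (-1 + 1)*(44 + ((-1/4 + 0*(14 + 5)) + 27)) = 40 + 0*(44 + ((-1/4 + 0*19) + 27)) = 40 + 0*(44 + ((-1/4 + 0) + 27)) = 40 + 0*(44 + (-1/4 + 27)) = 40 + 0*(44 + 107/4) = 40 + 0*(283/4) = 40 + 0 = 40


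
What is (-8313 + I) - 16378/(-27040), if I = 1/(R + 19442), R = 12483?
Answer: -717569098131/86325200 ≈ -8312.4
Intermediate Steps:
I = 1/31925 (I = 1/(12483 + 19442) = 1/31925 ≈ 3.1323e-5)
(-8313 + I) - 16378/(-27040) = (-8313 + 1/31925) - 16378/(-27040) = -265392524/31925 - 16378*(-1/27040) = -265392524/31925 + 8189/13520 = -717569098131/86325200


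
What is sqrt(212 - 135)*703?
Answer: 703*sqrt(77) ≈ 6168.8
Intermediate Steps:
sqrt(212 - 135)*703 = sqrt(77)*703 = 703*sqrt(77)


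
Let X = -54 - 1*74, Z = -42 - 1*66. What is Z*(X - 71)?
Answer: 21492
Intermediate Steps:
Z = -108 (Z = -42 - 66 = -108)
X = -128 (X = -54 - 74 = -128)
Z*(X - 71) = -108*(-128 - 71) = -108*(-199) = 21492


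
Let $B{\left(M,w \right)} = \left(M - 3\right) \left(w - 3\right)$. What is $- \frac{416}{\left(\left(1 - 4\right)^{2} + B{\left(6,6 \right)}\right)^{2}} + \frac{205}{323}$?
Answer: $- \frac{16987}{26163} \approx -0.64928$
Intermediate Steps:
$B{\left(M,w \right)} = \left(-3 + M\right) \left(-3 + w\right)$
$- \frac{416}{\left(\left(1 - 4\right)^{2} + B{\left(6,6 \right)}\right)^{2}} + \frac{205}{323} = - \frac{416}{\left(\left(1 - 4\right)^{2} + \left(9 - 18 - 18 + 6 \cdot 6\right)\right)^{2}} + \frac{205}{323} = - \frac{416}{\left(\left(-3\right)^{2} + \left(9 - 18 - 18 + 36\right)\right)^{2}} + 205 \cdot \frac{1}{323} = - \frac{416}{\left(9 + 9\right)^{2}} + \frac{205}{323} = - \frac{416}{18^{2}} + \frac{205}{323} = - \frac{416}{324} + \frac{205}{323} = \left(-416\right) \frac{1}{324} + \frac{205}{323} = - \frac{104}{81} + \frac{205}{323} = - \frac{16987}{26163}$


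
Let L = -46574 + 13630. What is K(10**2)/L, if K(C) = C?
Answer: -25/8236 ≈ -0.0030355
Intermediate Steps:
L = -32944
K(10**2)/L = 10**2/(-32944) = 100*(-1/32944) = -25/8236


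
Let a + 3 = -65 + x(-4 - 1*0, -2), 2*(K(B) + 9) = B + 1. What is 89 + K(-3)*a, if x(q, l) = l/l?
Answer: 759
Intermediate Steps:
K(B) = -17/2 + B/2 (K(B) = -9 + (B + 1)/2 = -9 + (1 + B)/2 = -9 + (½ + B/2) = -17/2 + B/2)
x(q, l) = 1
a = -67 (a = -3 + (-65 + 1) = -3 - 64 = -67)
89 + K(-3)*a = 89 + (-17/2 + (½)*(-3))*(-67) = 89 + (-17/2 - 3/2)*(-67) = 89 - 10*(-67) = 89 + 670 = 759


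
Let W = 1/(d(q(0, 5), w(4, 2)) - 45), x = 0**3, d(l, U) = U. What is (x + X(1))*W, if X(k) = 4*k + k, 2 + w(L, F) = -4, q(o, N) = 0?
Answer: -5/51 ≈ -0.098039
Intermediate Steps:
w(L, F) = -6 (w(L, F) = -2 - 4 = -6)
X(k) = 5*k
x = 0
W = -1/51 (W = 1/(-6 - 45) = 1/(-51) = -1/51 ≈ -0.019608)
(x + X(1))*W = (0 + 5*1)*(-1/51) = (0 + 5)*(-1/51) = 5*(-1/51) = -5/51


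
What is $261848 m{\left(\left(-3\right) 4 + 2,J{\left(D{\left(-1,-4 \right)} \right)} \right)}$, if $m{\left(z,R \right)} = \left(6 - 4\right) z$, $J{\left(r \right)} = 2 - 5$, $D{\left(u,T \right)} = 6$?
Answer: $-5236960$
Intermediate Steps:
$J{\left(r \right)} = -3$
$m{\left(z,R \right)} = 2 z$
$261848 m{\left(\left(-3\right) 4 + 2,J{\left(D{\left(-1,-4 \right)} \right)} \right)} = 261848 \cdot 2 \left(\left(-3\right) 4 + 2\right) = 261848 \cdot 2 \left(-12 + 2\right) = 261848 \cdot 2 \left(-10\right) = 261848 \left(-20\right) = -5236960$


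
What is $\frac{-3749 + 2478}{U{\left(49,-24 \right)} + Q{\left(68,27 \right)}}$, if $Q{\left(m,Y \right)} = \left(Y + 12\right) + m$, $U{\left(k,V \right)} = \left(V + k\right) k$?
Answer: $- \frac{1271}{1332} \approx -0.9542$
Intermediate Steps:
$U{\left(k,V \right)} = k \left(V + k\right)$
$Q{\left(m,Y \right)} = 12 + Y + m$ ($Q{\left(m,Y \right)} = \left(12 + Y\right) + m = 12 + Y + m$)
$\frac{-3749 + 2478}{U{\left(49,-24 \right)} + Q{\left(68,27 \right)}} = \frac{-3749 + 2478}{49 \left(-24 + 49\right) + \left(12 + 27 + 68\right)} = - \frac{1271}{49 \cdot 25 + 107} = - \frac{1271}{1225 + 107} = - \frac{1271}{1332}$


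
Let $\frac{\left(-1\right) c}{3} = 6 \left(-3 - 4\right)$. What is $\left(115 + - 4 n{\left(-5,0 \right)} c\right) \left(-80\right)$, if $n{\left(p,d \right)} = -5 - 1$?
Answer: $-251120$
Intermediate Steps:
$n{\left(p,d \right)} = -6$
$c = 126$ ($c = - 3 \cdot 6 \left(-3 - 4\right) = - 3 \cdot 6 \left(-7\right) = \left(-3\right) \left(-42\right) = 126$)
$\left(115 + - 4 n{\left(-5,0 \right)} c\right) \left(-80\right) = \left(115 + \left(-4\right) \left(-6\right) 126\right) \left(-80\right) = \left(115 + 24 \cdot 126\right) \left(-80\right) = \left(115 + 3024\right) \left(-80\right) = 3139 \left(-80\right) = -251120$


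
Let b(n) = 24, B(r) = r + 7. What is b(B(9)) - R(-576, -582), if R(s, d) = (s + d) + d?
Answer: 1764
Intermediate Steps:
B(r) = 7 + r
R(s, d) = s + 2*d (R(s, d) = (d + s) + d = s + 2*d)
b(B(9)) - R(-576, -582) = 24 - (-576 + 2*(-582)) = 24 - (-576 - 1164) = 24 - 1*(-1740) = 24 + 1740 = 1764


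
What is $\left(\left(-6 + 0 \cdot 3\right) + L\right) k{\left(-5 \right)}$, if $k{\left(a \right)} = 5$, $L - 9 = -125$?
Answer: $-610$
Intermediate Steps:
$L = -116$ ($L = 9 - 125 = -116$)
$\left(\left(-6 + 0 \cdot 3\right) + L\right) k{\left(-5 \right)} = \left(\left(-6 + 0 \cdot 3\right) - 116\right) 5 = \left(\left(-6 + 0\right) - 116\right) 5 = \left(-6 - 116\right) 5 = \left(-122\right) 5 = -610$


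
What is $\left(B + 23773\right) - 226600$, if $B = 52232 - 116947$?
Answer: $-267542$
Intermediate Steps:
$B = -64715$ ($B = 52232 - 116947 = -64715$)
$\left(B + 23773\right) - 226600 = \left(-64715 + 23773\right) - 226600 = -40942 - 226600 = -267542$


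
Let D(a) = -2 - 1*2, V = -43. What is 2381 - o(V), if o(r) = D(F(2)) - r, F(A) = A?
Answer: 2342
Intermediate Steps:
D(a) = -4 (D(a) = -2 - 2 = -4)
o(r) = -4 - r
2381 - o(V) = 2381 - (-4 - 1*(-43)) = 2381 - (-4 + 43) = 2381 - 1*39 = 2381 - 39 = 2342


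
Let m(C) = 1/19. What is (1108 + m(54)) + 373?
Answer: 28140/19 ≈ 1481.1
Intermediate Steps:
m(C) = 1/19
(1108 + m(54)) + 373 = (1108 + 1/19) + 373 = 21053/19 + 373 = 28140/19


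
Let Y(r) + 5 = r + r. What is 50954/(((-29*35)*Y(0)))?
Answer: 50954/5075 ≈ 10.040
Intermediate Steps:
Y(r) = -5 + 2*r (Y(r) = -5 + (r + r) = -5 + 2*r)
50954/(((-29*35)*Y(0))) = 50954/(((-29*35)*(-5 + 2*0))) = 50954/((-1015*(-5 + 0))) = 50954/((-1015*(-5))) = 50954/5075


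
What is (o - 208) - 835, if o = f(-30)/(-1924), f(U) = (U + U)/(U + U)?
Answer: -2006733/1924 ≈ -1043.0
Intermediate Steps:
f(U) = 1 (f(U) = (2*U)/((2*U)) = (2*U)*(1/(2*U)) = 1)
o = -1/1924 (o = 1/(-1924) = 1*(-1/1924) = -1/1924 ≈ -0.00051975)
(o - 208) - 835 = (-1/1924 - 208) - 835 = -400193/1924 - 835 = -2006733/1924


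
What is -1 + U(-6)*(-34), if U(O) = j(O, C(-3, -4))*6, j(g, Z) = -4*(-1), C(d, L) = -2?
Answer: -817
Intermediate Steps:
j(g, Z) = 4
U(O) = 24 (U(O) = 4*6 = 24)
-1 + U(-6)*(-34) = -1 + 24*(-34) = -1 - 816 = -817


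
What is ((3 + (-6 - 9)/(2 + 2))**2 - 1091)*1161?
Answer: -20255967/16 ≈ -1.2660e+6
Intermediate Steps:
((3 + (-6 - 9)/(2 + 2))**2 - 1091)*1161 = ((3 - 15/4)**2 - 1091)*1161 = ((-3/4)**2 - 1091)*1161 = (9/16 - 1091)*1161 = -17447/16*1161 = -20255967/16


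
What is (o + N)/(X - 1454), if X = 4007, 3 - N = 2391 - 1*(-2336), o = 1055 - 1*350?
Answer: -4019/2553 ≈ -1.5742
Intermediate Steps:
o = 705 (o = 1055 - 350 = 705)
N = -4724 (N = 3 - (2391 - 1*(-2336)) = 3 - (2391 + 2336) = 3 - 1*4727 = 3 - 4727 = -4724)
(o + N)/(X - 1454) = (705 - 4724)/(4007 - 1454) = -4019/2553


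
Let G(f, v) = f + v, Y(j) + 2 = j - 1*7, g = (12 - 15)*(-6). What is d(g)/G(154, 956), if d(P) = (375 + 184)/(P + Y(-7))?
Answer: 559/2220 ≈ 0.25180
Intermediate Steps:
g = 18 (g = -3*(-6) = 18)
Y(j) = -9 + j (Y(j) = -2 + (j - 1*7) = -2 + (j - 7) = -2 + (-7 + j) = -9 + j)
d(P) = 559/(-16 + P) (d(P) = (375 + 184)/(P + (-9 - 7)) = 559/(P - 16) = 559/(-16 + P))
d(g)/G(154, 956) = (559/(-16 + 18))/(154 + 956) = (559/2)/1110 = (559*(1/2))*(1/1110) = (559/2)*(1/1110) = 559/2220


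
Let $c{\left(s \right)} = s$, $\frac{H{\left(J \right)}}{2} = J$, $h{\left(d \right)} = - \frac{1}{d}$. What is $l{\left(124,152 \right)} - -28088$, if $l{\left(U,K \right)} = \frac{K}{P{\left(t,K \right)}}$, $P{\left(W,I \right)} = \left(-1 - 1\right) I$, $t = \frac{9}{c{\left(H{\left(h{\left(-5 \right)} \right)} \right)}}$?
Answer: $\frac{56175}{2} \approx 28088.0$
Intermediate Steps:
$H{\left(J \right)} = 2 J$
$t = \frac{45}{2}$ ($t = \frac{9}{2 \left(- \frac{1}{-5}\right)} = \frac{9}{2 \left(\left(-1\right) \left(- \frac{1}{5}\right)\right)} = \frac{9}{2 \cdot \frac{1}{5}} = \frac{9}{\frac{2}{5}} = 9 \cdot \frac{5}{2} = \frac{45}{2} \approx 22.5$)
$P{\left(W,I \right)} = - 2 I$
$l{\left(U,K \right)} = - \frac{1}{2}$ ($l{\left(U,K \right)} = \frac{K}{\left(-2\right) K} = K \left(- \frac{1}{2 K}\right) = - \frac{1}{2}$)
$l{\left(124,152 \right)} - -28088 = - \frac{1}{2} - -28088 = - \frac{1}{2} + 28088 = \frac{56175}{2}$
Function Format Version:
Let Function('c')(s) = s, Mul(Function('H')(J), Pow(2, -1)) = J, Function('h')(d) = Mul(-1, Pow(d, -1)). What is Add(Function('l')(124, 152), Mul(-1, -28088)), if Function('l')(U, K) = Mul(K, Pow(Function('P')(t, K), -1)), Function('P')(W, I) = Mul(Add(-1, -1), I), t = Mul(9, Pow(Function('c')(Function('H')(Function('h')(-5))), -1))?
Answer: Rational(56175, 2) ≈ 28088.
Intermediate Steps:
Function('H')(J) = Mul(2, J)
t = Rational(45, 2) (t = Mul(9, Pow(Mul(2, Mul(-1, Pow(-5, -1))), -1)) = Mul(9, Pow(Mul(2, Mul(-1, Rational(-1, 5))), -1)) = Mul(9, Pow(Mul(2, Rational(1, 5)), -1)) = Mul(9, Pow(Rational(2, 5), -1)) = Mul(9, Rational(5, 2)) = Rational(45, 2) ≈ 22.500)
Function('P')(W, I) = Mul(-2, I)
Function('l')(U, K) = Rational(-1, 2) (Function('l')(U, K) = Mul(K, Pow(Mul(-2, K), -1)) = Mul(K, Mul(Rational(-1, 2), Pow(K, -1))) = Rational(-1, 2))
Add(Function('l')(124, 152), Mul(-1, -28088)) = Add(Rational(-1, 2), Mul(-1, -28088)) = Add(Rational(-1, 2), 28088) = Rational(56175, 2)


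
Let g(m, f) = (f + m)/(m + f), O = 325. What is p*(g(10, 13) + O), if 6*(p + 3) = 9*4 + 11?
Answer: 4727/3 ≈ 1575.7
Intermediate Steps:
g(m, f) = 1 (g(m, f) = (f + m)/(f + m) = 1)
p = 29/6 (p = -3 + (9*4 + 11)/6 = -3 + (36 + 11)/6 = -3 + (⅙)*47 = -3 + 47/6 = 29/6 ≈ 4.8333)
p*(g(10, 13) + O) = 29*(1 + 325)/6 = (29/6)*326 = 4727/3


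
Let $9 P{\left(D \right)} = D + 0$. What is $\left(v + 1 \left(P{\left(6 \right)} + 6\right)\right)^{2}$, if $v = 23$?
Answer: $\frac{7921}{9} \approx 880.11$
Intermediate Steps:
$P{\left(D \right)} = \frac{D}{9}$ ($P{\left(D \right)} = \frac{D + 0}{9} = \frac{D}{9}$)
$\left(v + 1 \left(P{\left(6 \right)} + 6\right)\right)^{2} = \left(23 + 1 \left(\frac{1}{9} \cdot 6 + 6\right)\right)^{2} = \left(23 + 1 \left(\frac{2}{3} + 6\right)\right)^{2} = \left(23 + 1 \cdot \frac{20}{3}\right)^{2} = \left(23 + \frac{20}{3}\right)^{2} = \left(\frac{89}{3}\right)^{2} = \frac{7921}{9}$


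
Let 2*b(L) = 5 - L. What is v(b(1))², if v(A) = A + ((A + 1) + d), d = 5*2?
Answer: 225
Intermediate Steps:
d = 10
b(L) = 5/2 - L/2 (b(L) = (5 - L)/2 = 5/2 - L/2)
v(A) = 11 + 2*A (v(A) = A + ((A + 1) + 10) = A + ((1 + A) + 10) = A + (11 + A) = 11 + 2*A)
v(b(1))² = (11 + 2*(5/2 - ½*1))² = (11 + 2*(5/2 - ½))² = (11 + 2*2)² = (11 + 4)² = 15² = 225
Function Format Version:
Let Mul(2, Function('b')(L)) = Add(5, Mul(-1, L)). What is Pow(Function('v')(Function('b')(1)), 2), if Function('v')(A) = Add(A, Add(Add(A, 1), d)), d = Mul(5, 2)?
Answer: 225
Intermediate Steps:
d = 10
Function('b')(L) = Add(Rational(5, 2), Mul(Rational(-1, 2), L)) (Function('b')(L) = Mul(Rational(1, 2), Add(5, Mul(-1, L))) = Add(Rational(5, 2), Mul(Rational(-1, 2), L)))
Function('v')(A) = Add(11, Mul(2, A)) (Function('v')(A) = Add(A, Add(Add(A, 1), 10)) = Add(A, Add(Add(1, A), 10)) = Add(A, Add(11, A)) = Add(11, Mul(2, A)))
Pow(Function('v')(Function('b')(1)), 2) = Pow(Add(11, Mul(2, Add(Rational(5, 2), Mul(Rational(-1, 2), 1)))), 2) = Pow(Add(11, Mul(2, Add(Rational(5, 2), Rational(-1, 2)))), 2) = Pow(Add(11, Mul(2, 2)), 2) = Pow(Add(11, 4), 2) = Pow(15, 2) = 225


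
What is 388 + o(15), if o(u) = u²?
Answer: 613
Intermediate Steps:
388 + o(15) = 388 + 15² = 388 + 225 = 613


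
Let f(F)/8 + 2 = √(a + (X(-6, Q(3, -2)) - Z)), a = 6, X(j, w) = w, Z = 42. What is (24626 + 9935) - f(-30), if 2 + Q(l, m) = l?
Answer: 34577 - 8*I*√35 ≈ 34577.0 - 47.329*I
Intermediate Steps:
Q(l, m) = -2 + l
f(F) = -16 + 8*I*√35 (f(F) = -16 + 8*√(6 + ((-2 + 3) - 1*42)) = -16 + 8*√(6 + (1 - 42)) = -16 + 8*√(6 - 41) = -16 + 8*√(-35) = -16 + 8*(I*√35) = -16 + 8*I*√35)
(24626 + 9935) - f(-30) = (24626 + 9935) - (-16 + 8*I*√35) = 34561 + (16 - 8*I*√35) = 34577 - 8*I*√35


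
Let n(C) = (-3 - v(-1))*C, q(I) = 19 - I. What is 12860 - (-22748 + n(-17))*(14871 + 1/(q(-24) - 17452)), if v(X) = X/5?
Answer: 9795188563392/29015 ≈ 3.3759e+8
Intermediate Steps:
v(X) = X/5 (v(X) = X*(⅕) = X/5)
n(C) = -14*C/5 (n(C) = (-3 - (-1)/5)*C = (-3 - 1*(-⅕))*C = (-3 + ⅕)*C = -14*C/5)
12860 - (-22748 + n(-17))*(14871 + 1/(q(-24) - 17452)) = 12860 - (-22748 - 14/5*(-17))*(14871 + 1/((19 - 1*(-24)) - 17452)) = 12860 - (-22748 + 238/5)*(14871 + 1/((19 + 24) - 17452)) = 12860 - (-113502)*(14871 + 1/(43 - 17452))/5 = 12860 - (-113502)*(14871 + 1/(-17409))/5 = 12860 - (-113502)*(14871 - 1/17409)/5 = 12860 - (-113502)*258889238/(5*17409) = 12860 - 1*(-9794815430492/29015) = 12860 + 9794815430492/29015 = 9795188563392/29015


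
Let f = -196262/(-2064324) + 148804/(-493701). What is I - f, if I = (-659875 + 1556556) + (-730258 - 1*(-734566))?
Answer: 51013949954032915/56619934618 ≈ 9.0099e+5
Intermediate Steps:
f = -11682495713/56619934618 (f = -196262*(-1/2064324) + 148804*(-1/493701) = 98131/1032162 - 148804/493701 = -11682495713/56619934618 ≈ -0.20633)
I = 900989 (I = 896681 + (-730258 + 734566) = 896681 + 4308 = 900989)
I - f = 900989 - 1*(-11682495713/56619934618) = 900989 + 11682495713/56619934618 = 51013949954032915/56619934618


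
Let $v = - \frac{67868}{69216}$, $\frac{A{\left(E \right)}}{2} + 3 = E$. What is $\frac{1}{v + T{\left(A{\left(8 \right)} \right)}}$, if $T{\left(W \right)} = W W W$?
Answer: $\frac{17304}{17287033} \approx 0.001001$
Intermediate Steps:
$A{\left(E \right)} = -6 + 2 E$
$T{\left(W \right)} = W^{3}$ ($T{\left(W \right)} = W^{2} W = W^{3}$)
$v = - \frac{16967}{17304}$ ($v = \left(-67868\right) \frac{1}{69216} = - \frac{16967}{17304} \approx -0.98053$)
$\frac{1}{v + T{\left(A{\left(8 \right)} \right)}} = \frac{1}{- \frac{16967}{17304} + \left(-6 + 2 \cdot 8\right)^{3}} = \frac{1}{- \frac{16967}{17304} + \left(-6 + 16\right)^{3}} = \frac{1}{- \frac{16967}{17304} + 10^{3}} = \frac{1}{- \frac{16967}{17304} + 1000} = \frac{1}{\frac{17287033}{17304}} = \frac{17304}{17287033}$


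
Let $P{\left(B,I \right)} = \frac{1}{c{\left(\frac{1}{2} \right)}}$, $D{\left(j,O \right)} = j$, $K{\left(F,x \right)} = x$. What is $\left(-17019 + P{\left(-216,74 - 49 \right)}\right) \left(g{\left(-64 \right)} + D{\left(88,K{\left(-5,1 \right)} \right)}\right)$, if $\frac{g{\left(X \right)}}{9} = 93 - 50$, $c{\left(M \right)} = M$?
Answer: $-8083075$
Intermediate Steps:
$P{\left(B,I \right)} = 2$ ($P{\left(B,I \right)} = \frac{1}{\frac{1}{2}} = 2$)
$g{\left(X \right)} = 387$ ($g{\left(X \right)} = 9 \left(93 - 50\right) = 9 \cdot 43 = 387$)
$\left(-17019 + P{\left(-216,74 - 49 \right)}\right) \left(g{\left(-64 \right)} + D{\left(88,K{\left(-5,1 \right)} \right)}\right) = \left(-17019 + 2\right) \left(387 + 88\right) = \left(-17017\right) 475 = -8083075$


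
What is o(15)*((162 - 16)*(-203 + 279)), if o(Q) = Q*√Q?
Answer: 166440*√15 ≈ 6.4462e+5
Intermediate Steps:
o(Q) = Q^(3/2)
o(15)*((162 - 16)*(-203 + 279)) = 15^(3/2)*((162 - 16)*(-203 + 279)) = (15*√15)*(146*76) = (15*√15)*11096 = 166440*√15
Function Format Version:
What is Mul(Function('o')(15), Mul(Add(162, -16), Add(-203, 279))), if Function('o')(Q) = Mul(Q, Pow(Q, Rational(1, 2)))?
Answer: Mul(166440, Pow(15, Rational(1, 2))) ≈ 6.4462e+5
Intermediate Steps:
Function('o')(Q) = Pow(Q, Rational(3, 2))
Mul(Function('o')(15), Mul(Add(162, -16), Add(-203, 279))) = Mul(Pow(15, Rational(3, 2)), Mul(Add(162, -16), Add(-203, 279))) = Mul(Mul(15, Pow(15, Rational(1, 2))), Mul(146, 76)) = Mul(Mul(15, Pow(15, Rational(1, 2))), 11096) = Mul(166440, Pow(15, Rational(1, 2)))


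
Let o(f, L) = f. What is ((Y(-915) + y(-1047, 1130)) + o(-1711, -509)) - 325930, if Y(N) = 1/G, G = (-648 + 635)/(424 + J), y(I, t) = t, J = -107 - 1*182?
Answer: -4244778/13 ≈ -3.2652e+5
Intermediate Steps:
J = -289 (J = -107 - 182 = -289)
G = -13/135 (G = (-648 + 635)/(424 - 289) = -13/135 ≈ -0.096296)
Y(N) = -135/13 (Y(N) = 1/(-13/135) = -135/13)
((Y(-915) + y(-1047, 1130)) + o(-1711, -509)) - 325930 = ((-135/13 + 1130) - 1711) - 325930 = (14555/13 - 1711) - 325930 = -7688/13 - 325930 = -4244778/13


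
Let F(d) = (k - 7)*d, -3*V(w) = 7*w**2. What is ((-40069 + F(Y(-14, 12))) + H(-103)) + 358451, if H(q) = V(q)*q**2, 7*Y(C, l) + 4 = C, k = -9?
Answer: -5508306283/21 ≈ -2.6230e+8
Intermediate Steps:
Y(C, l) = -4/7 + C/7
V(w) = -7*w**2/3
F(d) = -16*d (F(d) = (-9 - 7)*d = -16*d)
H(q) = -7*q**4/3 (H(q) = (-7*q**2/3)*q**2 = -7*q**4/3)
((-40069 + F(Y(-14, 12))) + H(-103)) + 358451 = ((-40069 - 16*(-4/7 + (1/7)*(-14))) - 7/3*(-103)**4) + 358451 = ((-40069 - 16*(-4/7 - 2)) - 7/3*112550881) + 358451 = ((-40069 - 16*(-18/7)) - 787856167/3) + 358451 = ((-40069 + 288/7) - 787856167/3) + 358451 = (-280195/7 - 787856167/3) + 358451 = -5515833754/21 + 358451 = -5508306283/21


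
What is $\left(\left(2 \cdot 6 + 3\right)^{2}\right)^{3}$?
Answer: $11390625$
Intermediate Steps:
$\left(\left(2 \cdot 6 + 3\right)^{2}\right)^{3} = \left(\left(12 + 3\right)^{2}\right)^{3} = \left(15^{2}\right)^{3} = 225^{3} = 11390625$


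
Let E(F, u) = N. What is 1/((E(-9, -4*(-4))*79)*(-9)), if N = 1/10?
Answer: -10/711 ≈ -0.014065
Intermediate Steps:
N = ⅒ ≈ 0.10000
E(F, u) = ⅒
1/((E(-9, -4*(-4))*79)*(-9)) = 1/(((⅒)*79)*(-9)) = 1/((79/10)*(-9)) = 1/(-711/10) = -10/711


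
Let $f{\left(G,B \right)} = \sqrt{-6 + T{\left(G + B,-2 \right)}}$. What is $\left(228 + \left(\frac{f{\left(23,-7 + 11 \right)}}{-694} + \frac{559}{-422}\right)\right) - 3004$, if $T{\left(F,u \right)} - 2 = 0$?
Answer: $- \frac{1172031}{422} - \frac{i}{347} \approx -2777.3 - 0.0028818 i$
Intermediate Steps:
$T{\left(F,u \right)} = 2$ ($T{\left(F,u \right)} = 2 + 0 = 2$)
$f{\left(G,B \right)} = 2 i$ ($f{\left(G,B \right)} = \sqrt{-6 + 2} = \sqrt{-4} = 2 i$)
$\left(228 + \left(\frac{f{\left(23,-7 + 11 \right)}}{-694} + \frac{559}{-422}\right)\right) - 3004 = \left(228 + \left(\frac{2 i}{-694} + \frac{559}{-422}\right)\right) - 3004 = \left(228 + \left(2 i \left(- \frac{1}{694}\right) + 559 \left(- \frac{1}{422}\right)\right)\right) - 3004 = \left(228 - \left(\frac{559}{422} + \frac{i}{347}\right)\right) - 3004 = \left(\frac{95657}{422} - \frac{i}{347}\right) - 3004 = - \frac{1172031}{422} - \frac{i}{347}$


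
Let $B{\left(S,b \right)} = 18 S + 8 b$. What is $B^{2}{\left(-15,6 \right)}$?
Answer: $49284$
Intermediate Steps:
$B{\left(S,b \right)} = 8 b + 18 S$
$B^{2}{\left(-15,6 \right)} = \left(8 \cdot 6 + 18 \left(-15\right)\right)^{2} = \left(48 - 270\right)^{2} = \left(-222\right)^{2} = 49284$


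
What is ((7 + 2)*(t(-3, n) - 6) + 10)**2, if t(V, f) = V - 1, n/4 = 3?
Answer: 6400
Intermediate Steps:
n = 12 (n = 4*3 = 12)
t(V, f) = -1 + V
((7 + 2)*(t(-3, n) - 6) + 10)**2 = ((7 + 2)*((-1 - 3) - 6) + 10)**2 = (9*(-4 - 6) + 10)**2 = (9*(-10) + 10)**2 = (-90 + 10)**2 = (-80)**2 = 6400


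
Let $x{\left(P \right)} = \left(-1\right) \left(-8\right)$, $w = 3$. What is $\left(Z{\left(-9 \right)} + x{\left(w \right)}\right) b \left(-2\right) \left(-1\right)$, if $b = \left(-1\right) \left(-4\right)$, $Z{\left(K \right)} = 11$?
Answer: $152$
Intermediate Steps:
$b = 4$
$x{\left(P \right)} = 8$
$\left(Z{\left(-9 \right)} + x{\left(w \right)}\right) b \left(-2\right) \left(-1\right) = \left(11 + 8\right) 4 \left(-2\right) \left(-1\right) = 19 \left(\left(-8\right) \left(-1\right)\right) = 19 \cdot 8 = 152$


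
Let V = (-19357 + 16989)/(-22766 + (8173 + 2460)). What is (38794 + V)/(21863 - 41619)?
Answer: -235344985/119849774 ≈ -1.9637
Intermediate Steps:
V = 2368/12133 (V = -2368/(-22766 + 10633) = -2368/(-12133) = -2368*(-1/12133) = 2368/12133 ≈ 0.19517)
(38794 + V)/(21863 - 41619) = (38794 + 2368/12133)/(21863 - 41619) = (470689970/12133)/(-19756) = (470689970/12133)*(-1/19756) = -235344985/119849774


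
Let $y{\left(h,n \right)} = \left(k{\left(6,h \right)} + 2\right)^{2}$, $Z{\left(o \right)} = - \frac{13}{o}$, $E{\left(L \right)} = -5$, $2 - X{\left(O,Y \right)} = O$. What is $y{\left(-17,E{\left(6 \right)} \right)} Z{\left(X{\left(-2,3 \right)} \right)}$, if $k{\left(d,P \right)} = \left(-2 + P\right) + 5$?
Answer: $-468$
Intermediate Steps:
$X{\left(O,Y \right)} = 2 - O$
$k{\left(d,P \right)} = 3 + P$
$y{\left(h,n \right)} = \left(5 + h\right)^{2}$ ($y{\left(h,n \right)} = \left(\left(3 + h\right) + 2\right)^{2} = \left(5 + h\right)^{2}$)
$y{\left(-17,E{\left(6 \right)} \right)} Z{\left(X{\left(-2,3 \right)} \right)} = \left(5 - 17\right)^{2} \left(- \frac{13}{2 - -2}\right) = \left(-12\right)^{2} \left(- \frac{13}{2 + 2}\right) = 144 \left(- \frac{13}{4}\right) = -468$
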